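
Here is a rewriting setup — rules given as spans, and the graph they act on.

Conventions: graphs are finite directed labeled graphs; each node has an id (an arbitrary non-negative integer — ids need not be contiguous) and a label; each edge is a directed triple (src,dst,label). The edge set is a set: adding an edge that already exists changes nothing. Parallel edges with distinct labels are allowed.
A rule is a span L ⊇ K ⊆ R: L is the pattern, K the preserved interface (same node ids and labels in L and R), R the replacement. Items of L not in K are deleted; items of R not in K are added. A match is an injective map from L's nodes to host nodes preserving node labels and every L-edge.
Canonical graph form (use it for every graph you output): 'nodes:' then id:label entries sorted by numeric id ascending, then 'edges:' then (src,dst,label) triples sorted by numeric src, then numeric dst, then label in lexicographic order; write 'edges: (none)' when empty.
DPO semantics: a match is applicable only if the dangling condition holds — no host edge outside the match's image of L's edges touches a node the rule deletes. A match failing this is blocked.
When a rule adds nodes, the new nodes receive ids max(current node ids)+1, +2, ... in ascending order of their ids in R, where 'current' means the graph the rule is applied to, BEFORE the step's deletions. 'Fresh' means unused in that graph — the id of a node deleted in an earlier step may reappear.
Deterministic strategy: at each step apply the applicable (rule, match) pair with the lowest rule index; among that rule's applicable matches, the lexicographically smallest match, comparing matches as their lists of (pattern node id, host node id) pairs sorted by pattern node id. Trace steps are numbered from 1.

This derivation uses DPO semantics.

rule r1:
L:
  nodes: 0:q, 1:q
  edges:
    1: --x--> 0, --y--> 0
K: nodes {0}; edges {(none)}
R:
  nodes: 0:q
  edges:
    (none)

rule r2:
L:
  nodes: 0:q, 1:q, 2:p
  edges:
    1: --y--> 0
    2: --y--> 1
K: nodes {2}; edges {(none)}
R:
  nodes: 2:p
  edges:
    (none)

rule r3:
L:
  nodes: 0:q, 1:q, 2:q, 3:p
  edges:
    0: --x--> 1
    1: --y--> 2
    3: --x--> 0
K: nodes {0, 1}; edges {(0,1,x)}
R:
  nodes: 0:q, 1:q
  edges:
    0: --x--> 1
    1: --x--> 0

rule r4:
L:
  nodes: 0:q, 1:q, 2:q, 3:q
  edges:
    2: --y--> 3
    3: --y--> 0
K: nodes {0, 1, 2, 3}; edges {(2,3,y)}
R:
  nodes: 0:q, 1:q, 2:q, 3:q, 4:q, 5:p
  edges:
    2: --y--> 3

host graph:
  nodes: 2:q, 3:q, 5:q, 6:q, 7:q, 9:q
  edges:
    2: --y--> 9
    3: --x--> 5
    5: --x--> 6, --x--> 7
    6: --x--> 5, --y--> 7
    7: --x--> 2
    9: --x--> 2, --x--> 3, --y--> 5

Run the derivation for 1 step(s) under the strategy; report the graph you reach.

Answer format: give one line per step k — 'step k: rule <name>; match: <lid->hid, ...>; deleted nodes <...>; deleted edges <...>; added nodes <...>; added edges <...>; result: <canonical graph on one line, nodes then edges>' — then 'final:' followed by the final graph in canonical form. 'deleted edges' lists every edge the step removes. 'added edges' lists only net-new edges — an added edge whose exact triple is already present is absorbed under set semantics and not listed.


step 1: rule r4; match: 0->5, 1->3, 2->2, 3->9; deleted nodes (none); deleted edges (9,5,y); added nodes 10, 11; added edges (none); result: nodes: 2:q, 3:q, 5:q, 6:q, 7:q, 9:q, 10:q, 11:p edges: (2,9,y); (3,5,x); (5,6,x); (5,7,x); (6,5,x); (6,7,y); (7,2,x); (9,2,x); (9,3,x)
final:
nodes: 2:q, 3:q, 5:q, 6:q, 7:q, 9:q, 10:q, 11:p
edges: (2,9,y); (3,5,x); (5,6,x); (5,7,x); (6,5,x); (6,7,y); (7,2,x); (9,2,x); (9,3,x)


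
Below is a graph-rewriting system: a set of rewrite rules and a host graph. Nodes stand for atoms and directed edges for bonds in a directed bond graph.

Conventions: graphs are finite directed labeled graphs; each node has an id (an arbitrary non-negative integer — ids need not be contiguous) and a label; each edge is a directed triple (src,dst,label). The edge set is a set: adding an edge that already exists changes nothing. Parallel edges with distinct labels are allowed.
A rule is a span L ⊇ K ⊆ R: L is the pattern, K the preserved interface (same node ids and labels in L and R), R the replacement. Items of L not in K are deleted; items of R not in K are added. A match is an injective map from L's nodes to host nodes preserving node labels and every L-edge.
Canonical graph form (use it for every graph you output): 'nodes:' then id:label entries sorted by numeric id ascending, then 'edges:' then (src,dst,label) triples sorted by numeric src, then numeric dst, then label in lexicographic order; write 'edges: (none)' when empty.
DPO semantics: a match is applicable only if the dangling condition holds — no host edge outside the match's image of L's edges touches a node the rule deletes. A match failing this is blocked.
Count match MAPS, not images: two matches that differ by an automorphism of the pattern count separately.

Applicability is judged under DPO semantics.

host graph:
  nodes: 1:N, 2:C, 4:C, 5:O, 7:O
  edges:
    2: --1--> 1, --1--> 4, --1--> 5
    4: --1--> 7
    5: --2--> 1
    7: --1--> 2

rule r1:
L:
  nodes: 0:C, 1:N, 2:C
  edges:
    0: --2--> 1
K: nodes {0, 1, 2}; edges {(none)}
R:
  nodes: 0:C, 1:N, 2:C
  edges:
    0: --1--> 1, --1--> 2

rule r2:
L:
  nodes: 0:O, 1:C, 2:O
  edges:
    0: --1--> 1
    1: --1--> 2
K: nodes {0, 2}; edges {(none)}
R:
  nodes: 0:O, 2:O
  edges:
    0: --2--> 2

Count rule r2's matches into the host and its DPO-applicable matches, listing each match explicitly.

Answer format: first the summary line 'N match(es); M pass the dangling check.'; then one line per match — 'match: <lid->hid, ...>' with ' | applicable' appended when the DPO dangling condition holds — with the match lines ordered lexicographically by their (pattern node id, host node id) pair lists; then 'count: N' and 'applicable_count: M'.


1 match(es); 0 pass the dangling check.
match: 0->7, 1->2, 2->5
count: 1
applicable_count: 0


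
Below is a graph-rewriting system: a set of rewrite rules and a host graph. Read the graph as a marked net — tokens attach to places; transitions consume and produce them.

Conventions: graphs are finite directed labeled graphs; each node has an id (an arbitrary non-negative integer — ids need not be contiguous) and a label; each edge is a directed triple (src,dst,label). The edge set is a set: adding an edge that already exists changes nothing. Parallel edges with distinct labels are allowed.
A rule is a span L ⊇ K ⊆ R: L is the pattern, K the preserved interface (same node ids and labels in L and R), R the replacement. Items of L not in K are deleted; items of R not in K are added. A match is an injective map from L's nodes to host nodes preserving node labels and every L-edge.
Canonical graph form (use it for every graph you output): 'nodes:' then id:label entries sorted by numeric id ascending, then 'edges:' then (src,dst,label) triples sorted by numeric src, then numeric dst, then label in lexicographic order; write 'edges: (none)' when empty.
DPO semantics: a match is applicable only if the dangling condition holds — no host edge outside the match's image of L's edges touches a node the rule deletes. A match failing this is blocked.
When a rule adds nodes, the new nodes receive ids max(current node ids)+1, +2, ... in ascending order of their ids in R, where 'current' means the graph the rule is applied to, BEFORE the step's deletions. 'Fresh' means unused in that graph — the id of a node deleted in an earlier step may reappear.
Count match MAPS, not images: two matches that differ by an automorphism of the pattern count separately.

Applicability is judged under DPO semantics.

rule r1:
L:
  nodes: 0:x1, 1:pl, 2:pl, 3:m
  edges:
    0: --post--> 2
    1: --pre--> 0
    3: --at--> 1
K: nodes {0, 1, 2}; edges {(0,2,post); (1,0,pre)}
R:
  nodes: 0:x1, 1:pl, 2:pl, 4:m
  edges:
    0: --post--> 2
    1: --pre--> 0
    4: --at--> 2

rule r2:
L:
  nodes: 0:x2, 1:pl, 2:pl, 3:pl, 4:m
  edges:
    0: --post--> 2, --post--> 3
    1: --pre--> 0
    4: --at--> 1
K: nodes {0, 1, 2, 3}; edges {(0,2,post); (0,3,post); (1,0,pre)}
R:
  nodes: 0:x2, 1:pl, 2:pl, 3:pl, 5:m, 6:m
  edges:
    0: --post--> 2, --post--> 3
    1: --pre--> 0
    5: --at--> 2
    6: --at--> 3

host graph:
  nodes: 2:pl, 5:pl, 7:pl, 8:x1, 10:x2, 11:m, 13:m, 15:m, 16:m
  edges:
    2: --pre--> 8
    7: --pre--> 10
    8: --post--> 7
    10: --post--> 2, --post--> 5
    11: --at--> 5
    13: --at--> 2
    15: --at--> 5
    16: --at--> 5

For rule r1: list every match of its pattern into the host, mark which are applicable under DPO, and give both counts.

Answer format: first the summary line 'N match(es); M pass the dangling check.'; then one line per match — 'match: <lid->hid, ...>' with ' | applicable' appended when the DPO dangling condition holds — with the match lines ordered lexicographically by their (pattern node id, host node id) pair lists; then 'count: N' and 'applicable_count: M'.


1 match(es); 1 pass the dangling check.
match: 0->8, 1->2, 2->7, 3->13 | applicable
count: 1
applicable_count: 1


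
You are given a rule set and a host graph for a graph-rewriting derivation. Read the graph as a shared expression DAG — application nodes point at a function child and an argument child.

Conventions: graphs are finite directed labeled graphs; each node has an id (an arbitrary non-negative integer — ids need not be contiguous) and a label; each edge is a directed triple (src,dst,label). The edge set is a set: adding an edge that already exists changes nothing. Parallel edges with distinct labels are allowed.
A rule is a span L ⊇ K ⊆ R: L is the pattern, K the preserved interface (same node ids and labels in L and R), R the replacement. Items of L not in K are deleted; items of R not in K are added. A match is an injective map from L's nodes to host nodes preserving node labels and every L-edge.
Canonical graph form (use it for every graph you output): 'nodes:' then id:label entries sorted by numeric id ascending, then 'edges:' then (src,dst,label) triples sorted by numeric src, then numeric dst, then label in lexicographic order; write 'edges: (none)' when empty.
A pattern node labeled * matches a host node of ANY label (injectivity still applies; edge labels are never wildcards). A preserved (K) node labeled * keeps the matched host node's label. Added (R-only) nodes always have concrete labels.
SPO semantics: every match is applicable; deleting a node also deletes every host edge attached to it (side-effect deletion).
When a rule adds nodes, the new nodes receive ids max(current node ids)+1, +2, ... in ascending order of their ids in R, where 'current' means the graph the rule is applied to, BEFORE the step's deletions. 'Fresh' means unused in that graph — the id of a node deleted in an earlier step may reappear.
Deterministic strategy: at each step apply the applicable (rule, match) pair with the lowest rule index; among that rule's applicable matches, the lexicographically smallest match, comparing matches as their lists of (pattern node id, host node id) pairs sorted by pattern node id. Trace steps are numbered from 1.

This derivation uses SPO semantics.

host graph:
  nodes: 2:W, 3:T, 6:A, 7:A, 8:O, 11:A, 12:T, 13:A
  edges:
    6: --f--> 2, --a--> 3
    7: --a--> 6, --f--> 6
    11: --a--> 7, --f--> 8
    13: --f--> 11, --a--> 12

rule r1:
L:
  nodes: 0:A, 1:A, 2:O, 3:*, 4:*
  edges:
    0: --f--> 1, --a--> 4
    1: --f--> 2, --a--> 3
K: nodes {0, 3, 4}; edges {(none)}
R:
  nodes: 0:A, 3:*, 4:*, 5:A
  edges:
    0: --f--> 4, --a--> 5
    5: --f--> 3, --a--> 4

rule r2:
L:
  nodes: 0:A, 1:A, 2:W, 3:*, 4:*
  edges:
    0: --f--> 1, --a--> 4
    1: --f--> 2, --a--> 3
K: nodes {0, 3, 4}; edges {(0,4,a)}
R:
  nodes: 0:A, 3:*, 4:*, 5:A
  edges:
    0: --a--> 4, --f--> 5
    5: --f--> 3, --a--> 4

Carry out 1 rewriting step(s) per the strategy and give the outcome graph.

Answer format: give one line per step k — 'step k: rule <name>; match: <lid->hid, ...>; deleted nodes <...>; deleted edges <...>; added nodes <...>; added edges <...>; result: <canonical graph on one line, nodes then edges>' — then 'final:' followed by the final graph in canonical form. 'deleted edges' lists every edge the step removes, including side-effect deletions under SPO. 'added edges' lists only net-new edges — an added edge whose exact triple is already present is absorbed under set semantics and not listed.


step 1: rule r1; match: 0->13, 1->11, 2->8, 3->7, 4->12; deleted nodes 8, 11; deleted edges (11,7,a); (11,8,f); (13,11,f); (13,12,a); added nodes 14; added edges (13,12,f); (13,14,a); (14,7,f); (14,12,a); result: nodes: 2:W, 3:T, 6:A, 7:A, 12:T, 13:A, 14:A edges: (6,2,f); (6,3,a); (7,6,a); (7,6,f); (13,12,f); (13,14,a); (14,7,f); (14,12,a)
final:
nodes: 2:W, 3:T, 6:A, 7:A, 12:T, 13:A, 14:A
edges: (6,2,f); (6,3,a); (7,6,a); (7,6,f); (13,12,f); (13,14,a); (14,7,f); (14,12,a)


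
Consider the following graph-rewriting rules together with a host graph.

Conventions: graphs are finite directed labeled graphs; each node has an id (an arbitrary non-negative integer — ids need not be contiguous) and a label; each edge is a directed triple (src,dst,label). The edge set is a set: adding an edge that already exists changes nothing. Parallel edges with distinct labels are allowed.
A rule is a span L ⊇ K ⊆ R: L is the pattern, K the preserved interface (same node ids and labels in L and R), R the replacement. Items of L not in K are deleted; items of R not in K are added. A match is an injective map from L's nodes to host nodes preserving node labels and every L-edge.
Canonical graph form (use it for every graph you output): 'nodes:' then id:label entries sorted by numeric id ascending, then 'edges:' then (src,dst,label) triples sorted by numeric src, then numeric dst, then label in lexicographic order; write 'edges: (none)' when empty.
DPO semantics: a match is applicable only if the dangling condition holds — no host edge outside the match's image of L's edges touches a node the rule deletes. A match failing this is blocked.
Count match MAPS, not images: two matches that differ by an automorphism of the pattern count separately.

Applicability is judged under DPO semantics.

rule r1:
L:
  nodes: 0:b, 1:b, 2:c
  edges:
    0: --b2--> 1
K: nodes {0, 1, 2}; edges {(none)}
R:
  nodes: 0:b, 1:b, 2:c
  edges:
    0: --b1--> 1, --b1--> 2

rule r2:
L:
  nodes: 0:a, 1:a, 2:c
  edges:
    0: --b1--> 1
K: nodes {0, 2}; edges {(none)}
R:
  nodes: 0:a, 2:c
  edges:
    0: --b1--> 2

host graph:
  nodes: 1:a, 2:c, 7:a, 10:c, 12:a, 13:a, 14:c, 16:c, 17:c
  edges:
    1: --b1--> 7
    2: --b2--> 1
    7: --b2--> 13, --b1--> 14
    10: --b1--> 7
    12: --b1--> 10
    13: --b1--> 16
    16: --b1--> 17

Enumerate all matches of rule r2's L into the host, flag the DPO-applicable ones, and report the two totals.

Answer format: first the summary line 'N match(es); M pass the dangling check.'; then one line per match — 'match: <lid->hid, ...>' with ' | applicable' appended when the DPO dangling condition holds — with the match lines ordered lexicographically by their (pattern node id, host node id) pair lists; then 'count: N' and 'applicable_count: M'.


5 match(es); 0 pass the dangling check.
match: 0->1, 1->7, 2->2
match: 0->1, 1->7, 2->10
match: 0->1, 1->7, 2->14
match: 0->1, 1->7, 2->16
match: 0->1, 1->7, 2->17
count: 5
applicable_count: 0


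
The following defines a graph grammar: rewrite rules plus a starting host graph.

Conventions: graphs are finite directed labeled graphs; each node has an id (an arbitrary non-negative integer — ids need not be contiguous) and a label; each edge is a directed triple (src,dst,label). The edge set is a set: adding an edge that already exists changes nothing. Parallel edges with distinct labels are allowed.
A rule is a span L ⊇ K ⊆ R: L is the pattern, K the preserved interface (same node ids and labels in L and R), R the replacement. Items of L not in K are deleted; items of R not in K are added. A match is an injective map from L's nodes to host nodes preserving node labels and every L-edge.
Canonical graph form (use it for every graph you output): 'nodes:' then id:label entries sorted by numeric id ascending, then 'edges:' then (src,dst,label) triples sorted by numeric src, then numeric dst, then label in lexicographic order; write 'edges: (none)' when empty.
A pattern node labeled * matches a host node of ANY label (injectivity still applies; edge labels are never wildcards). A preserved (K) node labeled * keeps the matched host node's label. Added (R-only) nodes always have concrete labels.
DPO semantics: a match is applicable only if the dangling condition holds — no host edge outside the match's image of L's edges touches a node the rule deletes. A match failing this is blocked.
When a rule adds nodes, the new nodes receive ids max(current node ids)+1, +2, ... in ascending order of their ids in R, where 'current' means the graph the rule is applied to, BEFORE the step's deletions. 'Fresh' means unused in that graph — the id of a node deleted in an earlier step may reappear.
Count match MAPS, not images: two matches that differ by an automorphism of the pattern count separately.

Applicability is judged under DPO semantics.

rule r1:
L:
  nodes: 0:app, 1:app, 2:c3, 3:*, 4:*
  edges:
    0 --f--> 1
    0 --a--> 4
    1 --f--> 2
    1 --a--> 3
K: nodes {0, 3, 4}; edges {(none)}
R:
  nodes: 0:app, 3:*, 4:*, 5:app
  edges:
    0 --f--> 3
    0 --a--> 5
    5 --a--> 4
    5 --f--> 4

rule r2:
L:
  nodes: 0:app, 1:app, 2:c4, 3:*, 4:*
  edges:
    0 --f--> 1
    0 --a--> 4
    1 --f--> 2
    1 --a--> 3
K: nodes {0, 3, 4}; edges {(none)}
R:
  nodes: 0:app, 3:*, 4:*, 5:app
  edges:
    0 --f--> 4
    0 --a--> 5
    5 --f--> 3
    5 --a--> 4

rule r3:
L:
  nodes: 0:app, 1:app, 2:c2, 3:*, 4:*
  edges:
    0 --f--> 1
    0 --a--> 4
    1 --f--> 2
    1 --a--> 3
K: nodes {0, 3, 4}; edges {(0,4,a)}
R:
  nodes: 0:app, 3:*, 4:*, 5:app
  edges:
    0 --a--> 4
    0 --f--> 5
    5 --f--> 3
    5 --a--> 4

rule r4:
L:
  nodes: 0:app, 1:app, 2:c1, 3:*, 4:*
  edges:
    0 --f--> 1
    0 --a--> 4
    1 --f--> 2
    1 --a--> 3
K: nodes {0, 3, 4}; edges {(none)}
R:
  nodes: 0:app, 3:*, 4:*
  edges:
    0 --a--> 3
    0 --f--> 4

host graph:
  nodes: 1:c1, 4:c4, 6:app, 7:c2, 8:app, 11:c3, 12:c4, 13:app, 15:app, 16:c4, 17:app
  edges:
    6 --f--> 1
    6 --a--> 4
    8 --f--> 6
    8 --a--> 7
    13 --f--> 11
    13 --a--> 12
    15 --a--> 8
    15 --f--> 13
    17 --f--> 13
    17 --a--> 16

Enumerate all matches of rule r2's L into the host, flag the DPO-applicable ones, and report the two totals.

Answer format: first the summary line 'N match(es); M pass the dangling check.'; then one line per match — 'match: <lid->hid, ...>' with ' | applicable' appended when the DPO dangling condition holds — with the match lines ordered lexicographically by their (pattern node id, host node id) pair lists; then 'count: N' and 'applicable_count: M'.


0 match(es); 0 pass the dangling check.
count: 0
applicable_count: 0


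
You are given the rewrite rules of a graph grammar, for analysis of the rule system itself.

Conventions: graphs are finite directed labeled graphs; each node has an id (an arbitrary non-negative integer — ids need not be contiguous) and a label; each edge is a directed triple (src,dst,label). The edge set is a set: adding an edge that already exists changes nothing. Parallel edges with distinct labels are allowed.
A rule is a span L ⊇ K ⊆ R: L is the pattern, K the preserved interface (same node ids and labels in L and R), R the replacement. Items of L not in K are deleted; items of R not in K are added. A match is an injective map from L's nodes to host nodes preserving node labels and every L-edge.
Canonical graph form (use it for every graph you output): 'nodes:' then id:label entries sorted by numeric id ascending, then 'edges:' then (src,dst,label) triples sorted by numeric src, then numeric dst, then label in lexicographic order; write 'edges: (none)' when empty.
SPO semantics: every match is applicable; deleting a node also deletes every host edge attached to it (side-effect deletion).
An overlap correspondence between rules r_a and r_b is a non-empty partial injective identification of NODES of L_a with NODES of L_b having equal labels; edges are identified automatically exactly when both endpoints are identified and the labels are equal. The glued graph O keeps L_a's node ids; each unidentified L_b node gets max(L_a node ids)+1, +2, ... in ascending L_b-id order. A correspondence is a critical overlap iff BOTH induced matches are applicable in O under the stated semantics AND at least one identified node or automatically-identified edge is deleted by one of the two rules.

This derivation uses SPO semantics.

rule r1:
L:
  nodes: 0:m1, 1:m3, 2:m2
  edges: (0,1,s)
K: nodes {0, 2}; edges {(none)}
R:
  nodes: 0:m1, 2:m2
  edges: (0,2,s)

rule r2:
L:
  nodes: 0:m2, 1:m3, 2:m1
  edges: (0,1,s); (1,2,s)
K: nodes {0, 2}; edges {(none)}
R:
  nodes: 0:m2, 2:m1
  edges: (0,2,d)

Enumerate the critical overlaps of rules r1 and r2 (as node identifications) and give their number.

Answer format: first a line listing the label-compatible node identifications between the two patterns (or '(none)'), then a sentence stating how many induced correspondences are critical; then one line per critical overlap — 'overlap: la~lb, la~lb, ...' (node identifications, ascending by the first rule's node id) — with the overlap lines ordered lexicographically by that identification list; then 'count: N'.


label-compatible node identifications between L(r1) and L(r2): 0~2, 1~1, 2~0
4 of the induced correspondences are critical overlaps of r1 and r2.
overlap: 0~2, 1~1
overlap: 0~2, 1~1, 2~0
overlap: 1~1
overlap: 1~1, 2~0
count: 4


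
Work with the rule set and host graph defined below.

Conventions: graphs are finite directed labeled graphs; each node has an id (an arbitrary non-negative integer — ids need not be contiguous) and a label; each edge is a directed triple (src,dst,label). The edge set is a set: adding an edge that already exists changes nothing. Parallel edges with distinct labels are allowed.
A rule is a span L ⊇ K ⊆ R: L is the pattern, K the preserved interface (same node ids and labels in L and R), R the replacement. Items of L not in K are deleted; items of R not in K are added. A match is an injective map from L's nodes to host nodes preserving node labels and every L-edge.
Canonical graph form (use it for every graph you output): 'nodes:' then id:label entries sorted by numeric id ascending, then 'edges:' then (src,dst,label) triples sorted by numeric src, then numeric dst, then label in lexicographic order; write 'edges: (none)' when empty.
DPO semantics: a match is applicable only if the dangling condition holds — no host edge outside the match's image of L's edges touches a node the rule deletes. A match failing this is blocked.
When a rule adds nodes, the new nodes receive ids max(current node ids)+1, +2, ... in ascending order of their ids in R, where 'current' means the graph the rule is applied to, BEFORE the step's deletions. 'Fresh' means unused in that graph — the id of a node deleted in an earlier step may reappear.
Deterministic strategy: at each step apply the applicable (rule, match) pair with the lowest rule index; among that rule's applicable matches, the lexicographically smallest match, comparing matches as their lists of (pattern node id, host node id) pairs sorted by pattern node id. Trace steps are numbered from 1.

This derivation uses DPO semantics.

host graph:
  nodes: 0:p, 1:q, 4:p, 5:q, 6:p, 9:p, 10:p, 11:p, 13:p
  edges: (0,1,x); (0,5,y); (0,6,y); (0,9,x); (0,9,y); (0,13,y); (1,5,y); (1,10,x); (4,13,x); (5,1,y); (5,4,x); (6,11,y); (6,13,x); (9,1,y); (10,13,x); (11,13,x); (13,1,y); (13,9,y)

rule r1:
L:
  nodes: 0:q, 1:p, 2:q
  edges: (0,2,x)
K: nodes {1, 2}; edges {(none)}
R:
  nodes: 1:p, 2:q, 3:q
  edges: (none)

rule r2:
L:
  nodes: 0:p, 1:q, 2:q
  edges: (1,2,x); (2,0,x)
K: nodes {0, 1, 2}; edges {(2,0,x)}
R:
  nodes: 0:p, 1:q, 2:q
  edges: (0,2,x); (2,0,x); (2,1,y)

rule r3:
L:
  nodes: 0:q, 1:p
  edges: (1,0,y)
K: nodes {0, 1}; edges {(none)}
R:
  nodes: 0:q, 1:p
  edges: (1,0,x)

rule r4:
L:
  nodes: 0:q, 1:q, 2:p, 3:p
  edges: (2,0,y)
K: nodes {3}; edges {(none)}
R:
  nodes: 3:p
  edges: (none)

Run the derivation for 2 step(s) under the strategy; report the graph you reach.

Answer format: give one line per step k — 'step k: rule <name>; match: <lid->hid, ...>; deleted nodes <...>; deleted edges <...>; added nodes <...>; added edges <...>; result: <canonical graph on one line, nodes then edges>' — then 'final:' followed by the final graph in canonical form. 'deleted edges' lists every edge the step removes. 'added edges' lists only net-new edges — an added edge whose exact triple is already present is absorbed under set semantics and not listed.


step 1: rule r3; match: 0->1, 1->9; deleted nodes (none); deleted edges (9,1,y); added nodes (none); added edges (9,1,x); result: nodes: 0:p, 1:q, 4:p, 5:q, 6:p, 9:p, 10:p, 11:p, 13:p edges: (0,1,x); (0,5,y); (0,6,y); (0,9,x); (0,9,y); (0,13,y); (1,5,y); (1,10,x); (4,13,x); (5,1,y); (5,4,x); (6,11,y); (6,13,x); (9,1,x); (10,13,x); (11,13,x); (13,1,y); (13,9,y)
step 2: rule r3; match: 0->1, 1->13; deleted nodes (none); deleted edges (13,1,y); added nodes (none); added edges (13,1,x); result: nodes: 0:p, 1:q, 4:p, 5:q, 6:p, 9:p, 10:p, 11:p, 13:p edges: (0,1,x); (0,5,y); (0,6,y); (0,9,x); (0,9,y); (0,13,y); (1,5,y); (1,10,x); (4,13,x); (5,1,y); (5,4,x); (6,11,y); (6,13,x); (9,1,x); (10,13,x); (11,13,x); (13,1,x); (13,9,y)
final:
nodes: 0:p, 1:q, 4:p, 5:q, 6:p, 9:p, 10:p, 11:p, 13:p
edges: (0,1,x); (0,5,y); (0,6,y); (0,9,x); (0,9,y); (0,13,y); (1,5,y); (1,10,x); (4,13,x); (5,1,y); (5,4,x); (6,11,y); (6,13,x); (9,1,x); (10,13,x); (11,13,x); (13,1,x); (13,9,y)


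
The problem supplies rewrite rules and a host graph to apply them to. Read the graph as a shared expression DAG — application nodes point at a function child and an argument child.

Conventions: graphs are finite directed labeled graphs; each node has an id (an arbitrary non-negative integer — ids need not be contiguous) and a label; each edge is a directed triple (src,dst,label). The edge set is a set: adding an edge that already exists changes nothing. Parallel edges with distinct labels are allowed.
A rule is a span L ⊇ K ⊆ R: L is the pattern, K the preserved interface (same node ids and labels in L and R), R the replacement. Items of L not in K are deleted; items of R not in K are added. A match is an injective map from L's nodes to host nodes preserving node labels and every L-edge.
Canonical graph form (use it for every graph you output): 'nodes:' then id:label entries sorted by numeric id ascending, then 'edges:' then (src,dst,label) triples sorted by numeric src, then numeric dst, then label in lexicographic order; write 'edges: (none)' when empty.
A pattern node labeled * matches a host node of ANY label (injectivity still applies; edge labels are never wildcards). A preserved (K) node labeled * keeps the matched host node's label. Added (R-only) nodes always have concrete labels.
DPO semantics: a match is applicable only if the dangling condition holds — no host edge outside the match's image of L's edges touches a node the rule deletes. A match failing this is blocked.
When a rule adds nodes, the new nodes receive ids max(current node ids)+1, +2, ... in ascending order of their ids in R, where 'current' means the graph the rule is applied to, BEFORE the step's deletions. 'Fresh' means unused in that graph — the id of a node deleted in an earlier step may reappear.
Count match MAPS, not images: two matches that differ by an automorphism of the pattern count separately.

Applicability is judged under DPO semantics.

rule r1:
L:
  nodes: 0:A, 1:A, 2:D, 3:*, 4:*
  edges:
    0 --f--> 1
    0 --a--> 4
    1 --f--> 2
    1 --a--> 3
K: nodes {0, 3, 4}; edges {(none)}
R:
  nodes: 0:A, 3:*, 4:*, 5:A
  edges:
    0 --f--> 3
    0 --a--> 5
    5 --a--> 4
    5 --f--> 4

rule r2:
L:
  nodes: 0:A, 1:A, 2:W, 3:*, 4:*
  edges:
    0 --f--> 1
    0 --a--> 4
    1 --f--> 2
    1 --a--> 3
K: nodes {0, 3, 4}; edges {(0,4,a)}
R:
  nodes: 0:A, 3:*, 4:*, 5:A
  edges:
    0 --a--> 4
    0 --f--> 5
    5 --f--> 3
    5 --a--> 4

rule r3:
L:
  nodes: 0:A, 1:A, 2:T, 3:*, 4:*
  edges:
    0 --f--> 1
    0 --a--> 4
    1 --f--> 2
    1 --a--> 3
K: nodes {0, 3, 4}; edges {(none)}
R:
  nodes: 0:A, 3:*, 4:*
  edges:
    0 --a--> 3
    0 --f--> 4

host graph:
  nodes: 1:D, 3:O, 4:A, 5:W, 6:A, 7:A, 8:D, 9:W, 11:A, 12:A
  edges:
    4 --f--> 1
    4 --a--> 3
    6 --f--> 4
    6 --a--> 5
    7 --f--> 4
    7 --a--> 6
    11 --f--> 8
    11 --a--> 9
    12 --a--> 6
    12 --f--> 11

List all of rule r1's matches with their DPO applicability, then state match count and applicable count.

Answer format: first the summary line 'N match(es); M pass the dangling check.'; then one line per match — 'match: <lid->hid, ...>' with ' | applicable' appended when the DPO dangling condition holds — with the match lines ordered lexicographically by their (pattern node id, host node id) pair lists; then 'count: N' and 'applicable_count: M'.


3 match(es); 1 pass the dangling check.
match: 0->6, 1->4, 2->1, 3->3, 4->5
match: 0->7, 1->4, 2->1, 3->3, 4->6
match: 0->12, 1->11, 2->8, 3->9, 4->6 | applicable
count: 3
applicable_count: 1


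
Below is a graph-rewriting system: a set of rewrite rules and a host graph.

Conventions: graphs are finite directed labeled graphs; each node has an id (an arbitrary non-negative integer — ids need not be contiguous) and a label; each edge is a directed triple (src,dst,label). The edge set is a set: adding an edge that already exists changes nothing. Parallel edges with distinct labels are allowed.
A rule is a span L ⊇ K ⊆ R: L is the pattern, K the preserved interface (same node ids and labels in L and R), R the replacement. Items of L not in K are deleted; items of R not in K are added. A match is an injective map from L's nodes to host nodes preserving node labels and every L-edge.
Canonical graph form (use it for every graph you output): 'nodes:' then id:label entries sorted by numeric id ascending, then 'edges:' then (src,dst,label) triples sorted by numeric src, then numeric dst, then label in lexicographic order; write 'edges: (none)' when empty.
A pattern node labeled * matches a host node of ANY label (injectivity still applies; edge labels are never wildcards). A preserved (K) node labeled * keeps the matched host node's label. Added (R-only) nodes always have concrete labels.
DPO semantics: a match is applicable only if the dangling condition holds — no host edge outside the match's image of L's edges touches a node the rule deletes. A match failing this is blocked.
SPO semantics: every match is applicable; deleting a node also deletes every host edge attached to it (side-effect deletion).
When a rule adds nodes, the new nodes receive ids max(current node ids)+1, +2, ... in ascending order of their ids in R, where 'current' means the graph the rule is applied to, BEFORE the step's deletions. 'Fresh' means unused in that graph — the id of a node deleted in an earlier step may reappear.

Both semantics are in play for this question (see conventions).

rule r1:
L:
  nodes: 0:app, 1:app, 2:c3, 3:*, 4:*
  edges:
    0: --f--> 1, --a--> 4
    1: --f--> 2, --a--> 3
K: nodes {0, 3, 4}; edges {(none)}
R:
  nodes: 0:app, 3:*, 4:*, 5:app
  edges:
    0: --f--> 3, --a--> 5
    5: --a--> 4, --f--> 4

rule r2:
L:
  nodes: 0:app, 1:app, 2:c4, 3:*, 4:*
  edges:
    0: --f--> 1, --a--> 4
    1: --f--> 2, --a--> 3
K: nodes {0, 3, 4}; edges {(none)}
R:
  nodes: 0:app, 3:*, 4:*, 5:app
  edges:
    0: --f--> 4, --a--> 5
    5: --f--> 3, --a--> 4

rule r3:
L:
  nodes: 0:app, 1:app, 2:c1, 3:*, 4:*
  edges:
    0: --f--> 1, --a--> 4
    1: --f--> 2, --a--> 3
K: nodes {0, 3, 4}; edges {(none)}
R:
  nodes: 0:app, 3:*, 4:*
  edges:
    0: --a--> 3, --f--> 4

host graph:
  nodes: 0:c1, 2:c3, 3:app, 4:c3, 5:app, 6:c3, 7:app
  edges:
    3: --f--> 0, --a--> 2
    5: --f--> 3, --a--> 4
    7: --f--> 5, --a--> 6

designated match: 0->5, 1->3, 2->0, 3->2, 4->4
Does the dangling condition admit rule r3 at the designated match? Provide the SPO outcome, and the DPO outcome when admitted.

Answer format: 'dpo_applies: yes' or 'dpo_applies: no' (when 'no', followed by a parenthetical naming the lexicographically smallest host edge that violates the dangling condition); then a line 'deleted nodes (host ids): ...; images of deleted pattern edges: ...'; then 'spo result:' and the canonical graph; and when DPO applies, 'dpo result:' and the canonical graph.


dpo_applies: yes
deleted nodes (host ids): 0, 3; images of deleted pattern edges: (3,0,f); (3,2,a); (5,3,f); (5,4,a)
spo result:
nodes: 2:c3, 4:c3, 5:app, 6:c3, 7:app
edges: (5,2,a); (5,4,f); (7,5,f); (7,6,a)
dpo result:
nodes: 2:c3, 4:c3, 5:app, 6:c3, 7:app
edges: (5,2,a); (5,4,f); (7,5,f); (7,6,a)


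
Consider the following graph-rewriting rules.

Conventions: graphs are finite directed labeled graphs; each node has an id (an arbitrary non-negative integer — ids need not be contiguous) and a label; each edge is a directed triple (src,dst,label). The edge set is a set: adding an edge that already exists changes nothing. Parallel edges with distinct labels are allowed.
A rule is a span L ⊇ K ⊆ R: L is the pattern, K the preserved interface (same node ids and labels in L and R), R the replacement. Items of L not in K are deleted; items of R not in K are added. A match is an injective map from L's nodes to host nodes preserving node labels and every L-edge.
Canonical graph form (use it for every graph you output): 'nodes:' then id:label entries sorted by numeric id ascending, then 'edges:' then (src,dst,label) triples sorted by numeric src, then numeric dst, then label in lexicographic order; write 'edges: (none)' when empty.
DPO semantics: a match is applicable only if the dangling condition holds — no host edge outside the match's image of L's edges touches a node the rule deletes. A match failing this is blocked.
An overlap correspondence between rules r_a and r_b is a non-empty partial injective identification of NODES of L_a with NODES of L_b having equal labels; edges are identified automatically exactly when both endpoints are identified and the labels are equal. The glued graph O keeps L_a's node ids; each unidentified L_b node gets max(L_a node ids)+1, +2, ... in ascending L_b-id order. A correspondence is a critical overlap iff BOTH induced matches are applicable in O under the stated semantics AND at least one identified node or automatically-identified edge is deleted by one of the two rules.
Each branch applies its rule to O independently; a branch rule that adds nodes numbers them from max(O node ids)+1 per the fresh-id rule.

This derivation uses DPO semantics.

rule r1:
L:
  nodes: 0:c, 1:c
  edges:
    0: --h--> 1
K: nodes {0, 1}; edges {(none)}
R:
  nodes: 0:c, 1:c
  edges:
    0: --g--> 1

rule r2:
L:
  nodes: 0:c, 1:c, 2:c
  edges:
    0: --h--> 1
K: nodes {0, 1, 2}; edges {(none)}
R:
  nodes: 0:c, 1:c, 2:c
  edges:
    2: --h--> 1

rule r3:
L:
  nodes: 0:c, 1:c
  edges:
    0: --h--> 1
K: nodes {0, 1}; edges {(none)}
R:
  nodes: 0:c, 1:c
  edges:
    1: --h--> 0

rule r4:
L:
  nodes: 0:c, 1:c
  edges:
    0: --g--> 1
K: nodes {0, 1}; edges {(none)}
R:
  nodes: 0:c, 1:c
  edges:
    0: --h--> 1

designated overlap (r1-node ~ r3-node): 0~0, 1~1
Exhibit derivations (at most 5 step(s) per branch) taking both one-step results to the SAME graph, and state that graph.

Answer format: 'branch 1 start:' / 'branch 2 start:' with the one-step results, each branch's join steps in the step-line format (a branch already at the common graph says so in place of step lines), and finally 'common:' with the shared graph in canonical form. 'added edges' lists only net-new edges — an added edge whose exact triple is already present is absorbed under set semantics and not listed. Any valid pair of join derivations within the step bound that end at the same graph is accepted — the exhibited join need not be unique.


branch 1 start:
nodes: 0:c, 1:c
edges: (0,1,g)
branch 2 start:
nodes: 0:c, 1:c
edges: (1,0,h)
branch 1 step 1: rule r4; match: 0->0, 1->1; deleted nodes (none); deleted edges (0,1,g); added nodes (none); added edges (0,1,h); result: nodes: 0:c, 1:c edges: (0,1,h)
branch 2 step 1: rule r3; match: 0->1, 1->0; deleted nodes (none); deleted edges (1,0,h); added nodes (none); added edges (0,1,h); result: nodes: 0:c, 1:c edges: (0,1,h)
common:
nodes: 0:c, 1:c
edges: (0,1,h)


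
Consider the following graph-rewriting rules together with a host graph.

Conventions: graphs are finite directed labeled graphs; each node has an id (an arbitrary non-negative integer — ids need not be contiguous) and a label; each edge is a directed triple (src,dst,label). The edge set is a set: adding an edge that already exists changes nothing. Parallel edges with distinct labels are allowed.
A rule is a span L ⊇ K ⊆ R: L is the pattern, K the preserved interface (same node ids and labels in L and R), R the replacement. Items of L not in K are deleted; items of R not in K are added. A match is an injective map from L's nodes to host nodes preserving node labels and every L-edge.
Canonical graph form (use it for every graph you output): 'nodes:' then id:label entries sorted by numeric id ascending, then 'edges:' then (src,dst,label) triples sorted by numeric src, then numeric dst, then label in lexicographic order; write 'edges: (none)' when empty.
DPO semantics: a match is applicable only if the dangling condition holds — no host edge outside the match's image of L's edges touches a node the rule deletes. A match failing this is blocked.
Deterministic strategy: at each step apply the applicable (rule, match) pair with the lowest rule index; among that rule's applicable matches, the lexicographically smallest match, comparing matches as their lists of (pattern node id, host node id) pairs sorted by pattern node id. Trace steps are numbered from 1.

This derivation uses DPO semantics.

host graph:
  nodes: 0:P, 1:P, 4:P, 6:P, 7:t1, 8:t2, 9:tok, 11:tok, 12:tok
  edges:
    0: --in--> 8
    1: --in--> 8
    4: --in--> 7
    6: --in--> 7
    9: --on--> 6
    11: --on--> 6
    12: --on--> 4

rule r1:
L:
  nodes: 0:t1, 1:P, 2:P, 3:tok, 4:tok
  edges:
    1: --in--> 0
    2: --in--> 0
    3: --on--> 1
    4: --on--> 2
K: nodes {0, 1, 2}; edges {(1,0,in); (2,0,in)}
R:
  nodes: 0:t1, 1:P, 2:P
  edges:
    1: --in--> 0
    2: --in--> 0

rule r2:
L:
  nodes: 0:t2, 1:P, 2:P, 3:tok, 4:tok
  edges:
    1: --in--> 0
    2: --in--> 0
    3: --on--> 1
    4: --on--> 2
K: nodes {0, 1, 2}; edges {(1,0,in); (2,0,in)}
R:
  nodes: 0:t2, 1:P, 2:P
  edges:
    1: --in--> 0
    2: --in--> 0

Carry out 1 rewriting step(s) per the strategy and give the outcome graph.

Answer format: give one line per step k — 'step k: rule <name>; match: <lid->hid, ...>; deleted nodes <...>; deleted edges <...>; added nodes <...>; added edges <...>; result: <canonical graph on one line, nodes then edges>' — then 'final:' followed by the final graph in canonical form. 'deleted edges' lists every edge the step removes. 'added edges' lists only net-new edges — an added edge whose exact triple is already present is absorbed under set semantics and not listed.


step 1: rule r1; match: 0->7, 1->4, 2->6, 3->12, 4->9; deleted nodes 9, 12; deleted edges (9,6,on); (12,4,on); added nodes (none); added edges (none); result: nodes: 0:P, 1:P, 4:P, 6:P, 7:t1, 8:t2, 11:tok edges: (0,8,in); (1,8,in); (4,7,in); (6,7,in); (11,6,on)
final:
nodes: 0:P, 1:P, 4:P, 6:P, 7:t1, 8:t2, 11:tok
edges: (0,8,in); (1,8,in); (4,7,in); (6,7,in); (11,6,on)


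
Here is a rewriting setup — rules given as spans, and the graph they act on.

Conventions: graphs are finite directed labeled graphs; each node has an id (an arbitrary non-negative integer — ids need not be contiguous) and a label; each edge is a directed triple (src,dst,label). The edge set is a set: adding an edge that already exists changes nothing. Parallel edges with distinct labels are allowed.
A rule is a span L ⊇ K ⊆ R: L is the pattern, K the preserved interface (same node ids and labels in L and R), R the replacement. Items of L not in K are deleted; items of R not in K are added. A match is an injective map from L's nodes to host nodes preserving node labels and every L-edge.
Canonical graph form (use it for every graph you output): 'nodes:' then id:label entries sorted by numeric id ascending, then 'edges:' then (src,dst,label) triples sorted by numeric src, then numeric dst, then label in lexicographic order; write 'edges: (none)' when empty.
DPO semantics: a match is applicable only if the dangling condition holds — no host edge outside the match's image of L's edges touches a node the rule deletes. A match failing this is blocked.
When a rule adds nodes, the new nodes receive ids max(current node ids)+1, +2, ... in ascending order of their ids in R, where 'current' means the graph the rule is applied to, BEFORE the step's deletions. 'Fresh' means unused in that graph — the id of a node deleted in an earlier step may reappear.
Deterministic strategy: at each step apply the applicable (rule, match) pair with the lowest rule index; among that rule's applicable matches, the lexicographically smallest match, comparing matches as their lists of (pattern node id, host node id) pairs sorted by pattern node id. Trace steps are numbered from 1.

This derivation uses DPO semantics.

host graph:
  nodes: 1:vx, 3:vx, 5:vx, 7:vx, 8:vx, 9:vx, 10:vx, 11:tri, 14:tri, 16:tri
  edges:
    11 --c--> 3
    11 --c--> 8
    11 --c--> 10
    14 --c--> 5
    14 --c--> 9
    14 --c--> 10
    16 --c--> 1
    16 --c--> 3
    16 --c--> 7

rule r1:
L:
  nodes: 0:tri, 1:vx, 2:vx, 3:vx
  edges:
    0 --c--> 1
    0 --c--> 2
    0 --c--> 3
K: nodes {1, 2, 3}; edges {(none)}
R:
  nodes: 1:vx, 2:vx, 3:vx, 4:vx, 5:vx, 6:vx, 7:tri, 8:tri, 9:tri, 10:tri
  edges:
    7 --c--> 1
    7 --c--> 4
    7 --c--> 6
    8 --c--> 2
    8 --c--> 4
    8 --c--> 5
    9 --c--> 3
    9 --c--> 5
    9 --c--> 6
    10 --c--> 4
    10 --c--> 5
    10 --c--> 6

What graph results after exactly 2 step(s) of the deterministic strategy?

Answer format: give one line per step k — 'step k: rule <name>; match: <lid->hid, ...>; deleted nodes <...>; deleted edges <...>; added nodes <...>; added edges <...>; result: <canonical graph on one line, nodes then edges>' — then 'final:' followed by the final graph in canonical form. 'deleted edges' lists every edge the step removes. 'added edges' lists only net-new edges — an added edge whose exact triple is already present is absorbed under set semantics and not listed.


step 1: rule r1; match: 0->11, 1->3, 2->8, 3->10; deleted nodes 11; deleted edges (11,3,c); (11,8,c); (11,10,c); added nodes 17, 18, 19, 20, 21, 22, 23; added edges (20,3,c); (20,17,c); (20,19,c); (21,8,c); (21,17,c); (21,18,c); (22,10,c); (22,18,c); (22,19,c); (23,17,c); (23,18,c); (23,19,c); result: nodes: 1:vx, 3:vx, 5:vx, 7:vx, 8:vx, 9:vx, 10:vx, 14:tri, 16:tri, 17:vx, 18:vx, 19:vx, 20:tri, 21:tri, 22:tri, 23:tri edges: (14,5,c); (14,9,c); (14,10,c); (16,1,c); (16,3,c); (16,7,c); (20,3,c); (20,17,c); (20,19,c); (21,8,c); (21,17,c); (21,18,c); (22,10,c); (22,18,c); (22,19,c); (23,17,c); (23,18,c); (23,19,c)
step 2: rule r1; match: 0->14, 1->5, 2->9, 3->10; deleted nodes 14; deleted edges (14,5,c); (14,9,c); (14,10,c); added nodes 24, 25, 26, 27, 28, 29, 30; added edges (27,5,c); (27,24,c); (27,26,c); (28,9,c); (28,24,c); (28,25,c); (29,10,c); (29,25,c); (29,26,c); (30,24,c); (30,25,c); (30,26,c); result: nodes: 1:vx, 3:vx, 5:vx, 7:vx, 8:vx, 9:vx, 10:vx, 16:tri, 17:vx, 18:vx, 19:vx, 20:tri, 21:tri, 22:tri, 23:tri, 24:vx, 25:vx, 26:vx, 27:tri, 28:tri, 29:tri, 30:tri edges: (16,1,c); (16,3,c); (16,7,c); (20,3,c); (20,17,c); (20,19,c); (21,8,c); (21,17,c); (21,18,c); (22,10,c); (22,18,c); (22,19,c); (23,17,c); (23,18,c); (23,19,c); (27,5,c); (27,24,c); (27,26,c); (28,9,c); (28,24,c); (28,25,c); (29,10,c); (29,25,c); (29,26,c); (30,24,c); (30,25,c); (30,26,c)
final:
nodes: 1:vx, 3:vx, 5:vx, 7:vx, 8:vx, 9:vx, 10:vx, 16:tri, 17:vx, 18:vx, 19:vx, 20:tri, 21:tri, 22:tri, 23:tri, 24:vx, 25:vx, 26:vx, 27:tri, 28:tri, 29:tri, 30:tri
edges: (16,1,c); (16,3,c); (16,7,c); (20,3,c); (20,17,c); (20,19,c); (21,8,c); (21,17,c); (21,18,c); (22,10,c); (22,18,c); (22,19,c); (23,17,c); (23,18,c); (23,19,c); (27,5,c); (27,24,c); (27,26,c); (28,9,c); (28,24,c); (28,25,c); (29,10,c); (29,25,c); (29,26,c); (30,24,c); (30,25,c); (30,26,c)
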